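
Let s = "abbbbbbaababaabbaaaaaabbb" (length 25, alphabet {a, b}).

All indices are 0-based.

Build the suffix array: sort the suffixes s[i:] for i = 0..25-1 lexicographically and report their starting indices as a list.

rank→(start, suffix):
  0 → (16, 'aaaaaabbb')
  1 → (17, 'aaaaabbb')
  2 → (18, 'aaaabbb')
  3 → (19, 'aaabbb')
  4 → (7, 'aababaabbaaaaaabbb')
  5 → (12, 'aabbaaaaaabbb')
  6 → (20, 'aabbb')
  7 → (10, 'abaabbaaaaaabbb')
  8 → (8, 'ababaabbaaaaaabbb')
  9 → (13, 'abbaaaaaabbb')
  10 → (21, 'abbb')
  11 → (0, 'abbbbbbaababaabbaaaaaabbb')
  12 → (24, 'b')
  13 → (15, 'baaaaaabbb')
  14 → (6, 'baababaabbaaaaaabbb')
  15 → (11, 'baabbaaaaaabbb')
  16 → (9, 'babaabbaaaaaabbb')
  17 → (23, 'bb')
  18 → (14, 'bbaaaaaabbb')
  19 → (5, 'bbaababaabbaaaaaabbb')
  20 → (22, 'bbb')
  21 → (4, 'bbbaababaabbaaaaaabbb')
  22 → (3, 'bbbbaababaabbaaaaaabbb')
  23 → (2, 'bbbbbaababaabbaaaaaabbb')
  24 → (1, 'bbbbbbaababaabbaaaaaabbb')

[16, 17, 18, 19, 7, 12, 20, 10, 8, 13, 21, 0, 24, 15, 6, 11, 9, 23, 14, 5, 22, 4, 3, 2, 1]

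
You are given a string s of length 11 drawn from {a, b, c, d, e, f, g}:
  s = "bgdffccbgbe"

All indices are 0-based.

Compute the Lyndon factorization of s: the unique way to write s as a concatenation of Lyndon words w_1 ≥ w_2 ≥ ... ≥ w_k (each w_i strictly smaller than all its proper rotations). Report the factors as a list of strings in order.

["bgdffcc", "bg", "be"]

emit factor 1: 'bgdffcc' (i=0, period=7)
emit factor 2: 'bg' (i=7, period=2)
emit factor 3: 'be' (i=9, period=2)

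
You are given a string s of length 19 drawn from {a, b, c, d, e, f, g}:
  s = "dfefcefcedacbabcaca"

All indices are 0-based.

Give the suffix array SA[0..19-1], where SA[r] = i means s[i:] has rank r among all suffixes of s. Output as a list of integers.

[18, 13, 16, 10, 12, 14, 17, 15, 11, 7, 4, 9, 0, 8, 5, 2, 6, 3, 1]

rank→(start, suffix):
  0 → (18, 'a')
  1 → (13, 'abcaca')
  2 → (16, 'aca')
  3 → (10, 'acbabcaca')
  4 → (12, 'babcaca')
  5 → (14, 'bcaca')
  6 → (17, 'ca')
  7 → (15, 'caca')
  8 → (11, 'cbabcaca')
  9 → (7, 'cedacbabcaca')
  10 → (4, 'cefcedacbabcaca')
  11 → (9, 'dacbabcaca')
  12 → (0, 'dfefcefcedacbabcaca')
  13 → (8, 'edacbabcaca')
  14 → (5, 'efcedacbabcaca')
  15 → (2, 'efcefcedacbabcaca')
  16 → (6, 'fcedacbabcaca')
  17 → (3, 'fcefcedacbabcaca')
  18 → (1, 'fefcefcedacbabcaca')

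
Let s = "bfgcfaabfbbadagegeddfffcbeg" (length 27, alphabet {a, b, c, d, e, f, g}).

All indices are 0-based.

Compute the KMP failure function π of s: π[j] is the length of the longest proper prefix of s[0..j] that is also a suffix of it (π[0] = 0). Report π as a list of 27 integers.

[0, 0, 0, 0, 0, 0, 0, 1, 2, 1, 1, 0, 0, 0, 0, 0, 0, 0, 0, 0, 0, 0, 0, 0, 1, 0, 0]

π[0] = 0
j=1 s[j]='f': π[1]=0 (border '')
j=2 s[j]='g': π[2]=0 (border '')
j=3 s[j]='c': π[3]=0 (border '')
j=4 s[j]='f': π[4]=0 (border '')
j=5 s[j]='a': π[5]=0 (border '')
j=6 s[j]='a': π[6]=0 (border '')
j=7 s[j]='b': π[7]=1 (border 'b')
j=8 s[j]='f': π[8]=2 (border 'bf')
j=9 s[j]='b': k: 2→0; π[9]=1 (border 'b')
j=10 s[j]='b': k: 1→0; π[10]=1 (border 'b')
j=11 s[j]='a': k: 1→0; π[11]=0 (border '')
j=12 s[j]='d': π[12]=0 (border '')
j=13 s[j]='a': π[13]=0 (border '')
j=14 s[j]='g': π[14]=0 (border '')
j=15 s[j]='e': π[15]=0 (border '')
j=16 s[j]='g': π[16]=0 (border '')
j=17 s[j]='e': π[17]=0 (border '')
j=18 s[j]='d': π[18]=0 (border '')
j=19 s[j]='d': π[19]=0 (border '')
j=20 s[j]='f': π[20]=0 (border '')
j=21 s[j]='f': π[21]=0 (border '')
j=22 s[j]='f': π[22]=0 (border '')
j=23 s[j]='c': π[23]=0 (border '')
j=24 s[j]='b': π[24]=1 (border 'b')
j=25 s[j]='e': k: 1→0; π[25]=0 (border '')
j=26 s[j]='g': π[26]=0 (border '')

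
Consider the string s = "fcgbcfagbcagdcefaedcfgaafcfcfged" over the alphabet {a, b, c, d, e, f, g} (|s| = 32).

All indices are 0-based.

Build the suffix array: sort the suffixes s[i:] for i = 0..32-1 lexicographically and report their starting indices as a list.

sorted suffixes:
  #0 SA[0]=22  'aafcfcfged'
  #1 SA[1]=16  'aedcfgaafcfcfged'
  #2 SA[2]=23  'afcfcfged'
  #3 SA[3]=6  'agbcagdcefaedcfgaafcfcfged'
  #4 SA[4]=10  'agdcefaedcfgaafcfcfged'
  #5 SA[5]=8  'bcagdcefaedcfgaafcfcfged'
  #6 SA[6]=3  'bcfagbcagdcefaedcfgaafcfcfged'
  #7 SA[7]=9  'cagdcefaedcfgaafcfcfged'
  #8 SA[8]=13  'cefaedcfgaafcfcfged'
  #9 SA[9]=4  'cfagbcagdcefaedcfgaafcfcfged'
  #10 SA[10]=25  'cfcfged'
  #11 SA[11]=19  'cfgaafcfcfged'
  #12 SA[12]=27  'cfged'
  #13 SA[13]=1  'cgbcfagbcagdcefaedcfgaafcfcfged'
  #14 SA[14]=31  'd'
  #15 SA[15]=12  'dcefaedcfgaafcfcfged'
  #16 SA[16]=18  'dcfgaafcfcfged'
  #17 SA[17]=30  'ed'
  #18 SA[18]=17  'edcfgaafcfcfged'
  #19 SA[19]=14  'efaedcfgaafcfcfged'
  #20 SA[20]=15  'faedcfgaafcfcfged'
  #21 SA[21]=5  'fagbcagdcefaedcfgaafcfcfged'
  #22 SA[22]=24  'fcfcfged'
  #23 SA[23]=26  'fcfged'
  #24 SA[24]=0  'fcgbcfagbcagdcefaedcfgaafcfcfged'
  #25 SA[25]=20  'fgaafcfcfged'
  #26 SA[26]=28  'fged'
  #27 SA[27]=21  'gaafcfcfged'
  #28 SA[28]=7  'gbcagdcefaedcfgaafcfcfged'
  #29 SA[29]=2  'gbcfagbcagdcefaedcfgaafcfcfged'
  #30 SA[30]=11  'gdcefaedcfgaafcfcfged'
  #31 SA[31]=29  'ged'

[22, 16, 23, 6, 10, 8, 3, 9, 13, 4, 25, 19, 27, 1, 31, 12, 18, 30, 17, 14, 15, 5, 24, 26, 0, 20, 28, 21, 7, 2, 11, 29]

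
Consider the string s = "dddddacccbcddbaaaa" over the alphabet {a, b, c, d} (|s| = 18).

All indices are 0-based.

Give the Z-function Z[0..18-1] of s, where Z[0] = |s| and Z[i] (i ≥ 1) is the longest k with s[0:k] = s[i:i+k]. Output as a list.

Z[0]=18
i=1: fresh scan; Z[1]=4 grow→box=[1,5)
i=2: min(r-i=3, Z[1]=4)=3; Z[2]=3
i=3: min(r-i=2, Z[2]=3)=2; Z[3]=2
i=4: min(r-i=1, Z[3]=2)=1; Z[4]=1
i=5: fresh scan; Z[5]=0
i=6: fresh scan; Z[6]=0
i=7: fresh scan; Z[7]=0
i=8: fresh scan; Z[8]=0
i=9: fresh scan; Z[9]=0
i=10: fresh scan; Z[10]=0
i=11: fresh scan; Z[11]=2 grow→box=[11,13)
i=12: min(r-i=1, Z[1]=4)=1; Z[12]=1
i=13: fresh scan; Z[13]=0
i=14: fresh scan; Z[14]=0
i=15: fresh scan; Z[15]=0
i=16: fresh scan; Z[16]=0
i=17: fresh scan; Z[17]=0

[18, 4, 3, 2, 1, 0, 0, 0, 0, 0, 0, 2, 1, 0, 0, 0, 0, 0]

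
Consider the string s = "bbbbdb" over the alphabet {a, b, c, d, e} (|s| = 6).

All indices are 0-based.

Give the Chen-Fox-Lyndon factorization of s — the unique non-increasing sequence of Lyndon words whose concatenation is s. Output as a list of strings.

emit factor 1: 'bbbbd' (i=0, period=5)
emit factor 2: 'b' (i=5, period=1)

["bbbbd", "b"]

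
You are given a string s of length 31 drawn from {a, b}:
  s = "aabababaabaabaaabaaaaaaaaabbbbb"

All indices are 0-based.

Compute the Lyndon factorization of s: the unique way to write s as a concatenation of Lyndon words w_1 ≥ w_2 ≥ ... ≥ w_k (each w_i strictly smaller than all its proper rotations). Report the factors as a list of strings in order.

["aababab", "aab", "aab", "aaab", "aaaaaaaaabbbbb"]

emit factor 1: 'aababab' (i=0, period=7)
emit factor 2: 'aab' (i=7, period=3)
emit factor 3: 'aab' (i=10, period=3)
emit factor 4: 'aaab' (i=13, period=4)
emit factor 5: 'aaaaaaaaabbbbb' (i=17, period=14)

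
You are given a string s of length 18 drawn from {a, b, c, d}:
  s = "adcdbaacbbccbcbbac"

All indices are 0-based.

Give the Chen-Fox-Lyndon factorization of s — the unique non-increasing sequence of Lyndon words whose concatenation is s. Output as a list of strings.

emit factor 1: 'adcdb' (i=0, period=5)
emit factor 2: 'aacbbccbcbbac' (i=5, period=13)

["adcdb", "aacbbccbcbbac"]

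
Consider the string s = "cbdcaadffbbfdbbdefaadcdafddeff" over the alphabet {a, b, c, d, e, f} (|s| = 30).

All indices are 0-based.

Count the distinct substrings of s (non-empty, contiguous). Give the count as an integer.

430

rank | idx | suffix
   0 |  18 | aadcdafddeff
   1 |   4 | aadffbbfdbbdefaadcdafddeff
   2 |  19 | adcdafddeff
   3 |   5 | adffbbfdbbdefaadcdafddeff
   4 |  23 | afddeff
   5 |  13 | bbdefaadcdafddeff
   6 |   9 | bbfdbbdefaadcdafddeff
   7 |   1 | bdcaadffbbfdbbdefaadcdafddeff
   8 |  14 | bdefaadcdafddeff
   9 |  10 | bfdbbdefaadcdafddeff
  10 |   3 | caadffbbfdbbdefaadcdafddeff
  11 |   0 | cbdcaadffbbfdbbdefaadcdafddeff
  12 |  21 | cdafddeff
  13 |  22 | dafddeff
  14 |  12 | dbbdefaadcdafddeff
  15 |   2 | dcaadffbbfdbbdefaadcdafddeff
  16 |  20 | dcdafddeff
  17 |  25 | ddeff
  18 |  15 | defaadcdafddeff
  19 |  26 | deff
  20 |   6 | dffbbfdbbdefaadcdafddeff
  21 |  16 | efaadcdafddeff
  22 |  27 | eff
  23 |  29 | f
  24 |  17 | faadcdafddeff
  25 |   8 | fbbfdbbdefaadcdafddeff
  26 |  11 | fdbbdefaadcdafddeff
  27 |  24 | fddeff
  28 |  28 | ff
  29 |   7 | ffbbfdbbdefaadcdafddeff

SA = [18, 4, 19, 5, 23, 13, 9, 1, 14, 10, 3, 0, 21, 22, 12, 2, 20, 25, 15, 26, 6, 16, 27, 29, 17, 8, 11, 24, 28, 7]
i: (SA[i-1],SA[i]) lcp shared
  1: (18,4) 3 'aad'
  2: (4,19) 1 'a'
  3: (19,5) 2 'ad'
  4: (5,23) 1 'a'
  5: (23,13) 0 ''
  6: (13,9) 2 'bb'
  7: (9,1) 1 'b'
  8: (1,14) 2 'bd'
  9: (14,10) 1 'b'
  10: (10,3) 0 ''
  11: (3,0) 1 'c'
  12: (0,21) 1 'c'
  13: (21,22) 0 ''
  14: (22,12) 1 'd'
  15: (12,2) 1 'd'
  16: (2,20) 2 'dc'
  17: (20,25) 1 'd'
  18: (25,15) 1 'd'
  19: (15,26) 3 'def'
  20: (26,6) 1 'd'
  21: (6,16) 0 ''
  22: (16,27) 2 'ef'
  23: (27,29) 0 ''
  24: (29,17) 1 'f'
  25: (17,8) 1 'f'
  26: (8,11) 1 'f'
  27: (11,24) 2 'fd'
  28: (24,28) 1 'f'
  29: (28,7) 2 'ff'

n(n+1)/2 = 30·31/2 = 465
Σ LCP = 0 + 3 + 1 + 2 + 1 + 0 + 2 + 1 + 2 + 1 + 0 + 1 + 1 + 0 + 1 + 1 + 2 + 1 + 1 + 3 + 1 + 0 + 2 + 0 + 1 + 1 + 1 + 2 + 1 + 2 = 35
distinct = 465 − 35 = 430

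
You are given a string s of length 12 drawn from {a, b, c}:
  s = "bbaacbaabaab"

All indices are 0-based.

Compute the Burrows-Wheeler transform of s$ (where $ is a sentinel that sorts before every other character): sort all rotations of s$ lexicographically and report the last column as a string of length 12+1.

bbbbaaaaacb$a

rank  rotation       last
    0  $bbaacbaabaab  b
    1  aab$bbaacbaab  b
    2  aabaab$bbaacb  b
    3  aacbaabaab$bb  b
    4  ab$bbaacbaaba  a
    5  abaab$bbaacba  a
    6  acbaabaab$bba  a
    7  b$bbaacbaabaa  a
    8  baab$bbaacbaa  a
    9  baabaab$bbaac  c
   10  baacbaabaab$b  b
   11  bbaacbaabaab$  $
   12  cbaabaab$bbaa  a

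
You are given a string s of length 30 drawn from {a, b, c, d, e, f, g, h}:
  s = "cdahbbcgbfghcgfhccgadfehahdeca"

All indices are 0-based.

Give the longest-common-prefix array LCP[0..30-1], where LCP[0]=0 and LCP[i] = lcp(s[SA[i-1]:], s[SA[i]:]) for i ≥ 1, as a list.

[0, 1, 1, 2, 0, 1, 1, 0, 1, 1, 1, 2, 2, 0, 1, 1, 0, 1, 0, 1, 1, 0, 1, 1, 1, 0, 1, 1, 2, 1]

rank→(start, suffix):
  0 → (29, 'a')
  1 → (19, 'adfehahdeca')
  2 → (2, 'ahbbcgbfghcgfhccgadfehahdeca')
  3 → (24, 'ahdeca')
  4 → (4, 'bbcgbfghcgfhccgadfehahdeca')
  5 → (5, 'bcgbfghcgfhccgadfehahdeca')
  6 → (8, 'bfghcgfhccgadfehahdeca')
  7 → (28, 'ca')
  8 → (16, 'ccgadfehahdeca')
  9 → (0, 'cdahbbcgbfghcgfhccgadfehahdeca')
  10 → (17, 'cgadfehahdeca')
  11 → (6, 'cgbfghcgfhccgadfehahdeca')
  12 → (12, 'cgfhccgadfehahdeca')
  13 → (1, 'dahbbcgbfghcgfhccgadfehahdeca')
  14 → (26, 'deca')
  15 → (20, 'dfehahdeca')
  16 → (27, 'eca')
  17 → (22, 'ehahdeca')
  18 → (21, 'fehahdeca')
  19 → (9, 'fghcgfhccgadfehahdeca')
  20 → (14, 'fhccgadfehahdeca')
  21 → (18, 'gadfehahdeca')
  22 → (7, 'gbfghcgfhccgadfehahdeca')
  23 → (13, 'gfhccgadfehahdeca')
  24 → (10, 'ghcgfhccgadfehahdeca')
  25 → (23, 'hahdeca')
  26 → (3, 'hbbcgbfghcgfhccgadfehahdeca')
  27 → (15, 'hccgadfehahdeca')
  28 → (11, 'hcgfhccgadfehahdeca')
  29 → (25, 'hdeca')

SA = [29, 19, 2, 24, 4, 5, 8, 28, 16, 0, 17, 6, 12, 1, 26, 20, 27, 22, 21, 9, 14, 18, 7, 13, 10, 23, 3, 15, 11, 25]
[i] adj suffixes → lcp
  [1] 29/19 → 1 ('a')
  [2] 19/2 → 1 ('a')
  [3] 2/24 → 2 ('ah')
  [4] 24/4 → 0 ('')
  [5] 4/5 → 1 ('b')
  [6] 5/8 → 1 ('b')
  [7] 8/28 → 0 ('')
  [8] 28/16 → 1 ('c')
  [9] 16/0 → 1 ('c')
  [10] 0/17 → 1 ('c')
  [11] 17/6 → 2 ('cg')
  [12] 6/12 → 2 ('cg')
  [13] 12/1 → 0 ('')
  [14] 1/26 → 1 ('d')
  [15] 26/20 → 1 ('d')
  [16] 20/27 → 0 ('')
  [17] 27/22 → 1 ('e')
  [18] 22/21 → 0 ('')
  [19] 21/9 → 1 ('f')
  [20] 9/14 → 1 ('f')
  [21] 14/18 → 0 ('')
  [22] 18/7 → 1 ('g')
  [23] 7/13 → 1 ('g')
  [24] 13/10 → 1 ('g')
  [25] 10/23 → 0 ('')
  [26] 23/3 → 1 ('h')
  [27] 3/15 → 1 ('h')
  [28] 15/11 → 2 ('hc')
  [29] 11/25 → 1 ('h')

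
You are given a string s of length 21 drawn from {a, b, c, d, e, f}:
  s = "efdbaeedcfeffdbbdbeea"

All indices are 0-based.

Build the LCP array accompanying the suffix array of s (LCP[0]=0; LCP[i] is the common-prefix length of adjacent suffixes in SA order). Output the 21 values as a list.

[0, 1, 0, 1, 1, 1, 0, 0, 2, 2, 1, 0, 1, 1, 2, 1, 2, 0, 3, 1, 1]

rank | idx | suffix
   0 |  20 | a
   1 |   4 | aeedcfeffdbbdbeea
   2 |   3 | baeedcfeffdbbdbeea
   3 |  14 | bbdbeea
   4 |  15 | bdbeea
   5 |  17 | beea
   6 |   8 | cfeffdbbdbeea
   7 |   2 | dbaeedcfeffdbbdbeea
   8 |  13 | dbbdbeea
   9 |  16 | dbeea
  10 |   7 | dcfeffdbbdbeea
  11 |  19 | ea
  12 |   6 | edcfeffdbbdbeea
  13 |  18 | eea
  14 |   5 | eedcfeffdbbdbeea
  15 |   0 | efdbaeedcfeffdbbdbeea
  16 |  10 | effdbbdbeea
  17 |   1 | fdbaeedcfeffdbbdbeea
  18 |  12 | fdbbdbeea
  19 |   9 | feffdbbdbeea
  20 |  11 | ffdbbdbeea

SA = [20, 4, 3, 14, 15, 17, 8, 2, 13, 16, 7, 19, 6, 18, 5, 0, 10, 1, 12, 9, 11]
i: (SA[i-1],SA[i]) lcp shared
  1: (20,4) 1 'a'
  2: (4,3) 0 ''
  3: (3,14) 1 'b'
  4: (14,15) 1 'b'
  5: (15,17) 1 'b'
  6: (17,8) 0 ''
  7: (8,2) 0 ''
  8: (2,13) 2 'db'
  9: (13,16) 2 'db'
  10: (16,7) 1 'd'
  11: (7,19) 0 ''
  12: (19,6) 1 'e'
  13: (6,18) 1 'e'
  14: (18,5) 2 'ee'
  15: (5,0) 1 'e'
  16: (0,10) 2 'ef'
  17: (10,1) 0 ''
  18: (1,12) 3 'fdb'
  19: (12,9) 1 'f'
  20: (9,11) 1 'f'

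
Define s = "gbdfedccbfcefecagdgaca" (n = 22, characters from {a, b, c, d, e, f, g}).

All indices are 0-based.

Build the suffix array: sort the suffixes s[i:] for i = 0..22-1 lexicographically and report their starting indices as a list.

rank | idx | suffix
   0 |  21 | a
   1 |  19 | aca
   2 |  15 | agdgaca
   3 |   1 | bdfedccbfcefecagdgaca
   4 |   8 | bfcefecagdgaca
   5 |  20 | ca
   6 |  14 | cagdgaca
   7 |   7 | cbfcefecagdgaca
   8 |   6 | ccbfcefecagdgaca
   9 |  10 | cefecagdgaca
  10 |   5 | dccbfcefecagdgaca
  11 |   2 | dfedccbfcefecagdgaca
  12 |  17 | dgaca
  13 |  13 | ecagdgaca
  14 |   4 | edccbfcefecagdgaca
  15 |  11 | efecagdgaca
  16 |   9 | fcefecagdgaca
  17 |  12 | fecagdgaca
  18 |   3 | fedccbfcefecagdgaca
  19 |  18 | gaca
  20 |   0 | gbdfedccbfcefecagdgaca
  21 |  16 | gdgaca

[21, 19, 15, 1, 8, 20, 14, 7, 6, 10, 5, 2, 17, 13, 4, 11, 9, 12, 3, 18, 0, 16]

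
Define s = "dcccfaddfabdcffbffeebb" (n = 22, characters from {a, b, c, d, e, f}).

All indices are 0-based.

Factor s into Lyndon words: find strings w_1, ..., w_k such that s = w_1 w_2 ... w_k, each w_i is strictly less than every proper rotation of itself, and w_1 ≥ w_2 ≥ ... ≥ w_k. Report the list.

["d", "cccf", "addf", "abdcffbffeebb"]

emit factor 1: 'd' (i=0, period=1)
emit factor 2: 'cccf' (i=1, period=4)
emit factor 3: 'addf' (i=5, period=4)
emit factor 4: 'abdcffbffeebb' (i=9, period=13)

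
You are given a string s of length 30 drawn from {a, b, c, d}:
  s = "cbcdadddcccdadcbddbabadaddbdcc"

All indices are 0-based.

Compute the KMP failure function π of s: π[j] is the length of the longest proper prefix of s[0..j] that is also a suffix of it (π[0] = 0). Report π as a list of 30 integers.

π[0] = 0
j=1 s[j]='b': π[1]=0 (border '')
j=2 s[j]='c': π[2]=1 (border 'c')
j=3 s[j]='d': k: 1→0; π[3]=0 (border '')
j=4 s[j]='a': π[4]=0 (border '')
j=5 s[j]='d': π[5]=0 (border '')
j=6 s[j]='d': π[6]=0 (border '')
j=7 s[j]='d': π[7]=0 (border '')
j=8 s[j]='c': π[8]=1 (border 'c')
j=9 s[j]='c': k: 1→0; π[9]=1 (border 'c')
j=10 s[j]='c': k: 1→0; π[10]=1 (border 'c')
j=11 s[j]='d': k: 1→0; π[11]=0 (border '')
j=12 s[j]='a': π[12]=0 (border '')
j=13 s[j]='d': π[13]=0 (border '')
j=14 s[j]='c': π[14]=1 (border 'c')
j=15 s[j]='b': π[15]=2 (border 'cb')
j=16 s[j]='d': k: 2→0; π[16]=0 (border '')
j=17 s[j]='d': π[17]=0 (border '')
j=18 s[j]='b': π[18]=0 (border '')
j=19 s[j]='a': π[19]=0 (border '')
j=20 s[j]='b': π[20]=0 (border '')
j=21 s[j]='a': π[21]=0 (border '')
j=22 s[j]='d': π[22]=0 (border '')
j=23 s[j]='a': π[23]=0 (border '')
j=24 s[j]='d': π[24]=0 (border '')
j=25 s[j]='d': π[25]=0 (border '')
j=26 s[j]='b': π[26]=0 (border '')
j=27 s[j]='d': π[27]=0 (border '')
j=28 s[j]='c': π[28]=1 (border 'c')
j=29 s[j]='c': k: 1→0; π[29]=1 (border 'c')

[0, 0, 1, 0, 0, 0, 0, 0, 1, 1, 1, 0, 0, 0, 1, 2, 0, 0, 0, 0, 0, 0, 0, 0, 0, 0, 0, 0, 1, 1]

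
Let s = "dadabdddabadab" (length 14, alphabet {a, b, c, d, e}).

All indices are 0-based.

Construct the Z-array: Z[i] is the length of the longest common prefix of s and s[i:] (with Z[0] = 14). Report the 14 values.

[14, 0, 2, 0, 0, 1, 1, 2, 0, 0, 0, 2, 0, 0]

Z[0]=14
i=1: outside box; Z[1]=0
i=2: outside box; Z[2]=2 extend→box=[2,4)
i=3: min(r-i=1, Z[1]=0)=0; Z[3]=0
i=4: outside box; Z[4]=0
i=5: outside box; Z[5]=1 extend→box=[5,6)
i=6: outside box; Z[6]=1 extend→box=[6,7)
i=7: outside box; Z[7]=2 extend→box=[7,9)
i=8: min(r-i=1, Z[1]=0)=0; Z[8]=0
i=9: outside box; Z[9]=0
i=10: outside box; Z[10]=0
i=11: outside box; Z[11]=2 extend→box=[11,13)
i=12: min(r-i=1, Z[1]=0)=0; Z[12]=0
i=13: outside box; Z[13]=0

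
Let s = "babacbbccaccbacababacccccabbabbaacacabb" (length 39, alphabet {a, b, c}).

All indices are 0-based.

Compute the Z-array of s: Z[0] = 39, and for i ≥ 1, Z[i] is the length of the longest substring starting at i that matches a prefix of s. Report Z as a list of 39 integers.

[39, 0, 2, 0, 0, 1, 1, 0, 0, 0, 0, 0, 2, 0, 0, 0, 5, 0, 2, 0, 0, 0, 0, 0, 0, 0, 1, 3, 0, 1, 2, 0, 0, 0, 0, 0, 0, 1, 1]

Z[0]=39
i=1: fresh scan; Z[1]=0
i=2: fresh scan; Z[2]=2 grow→box=[2,4)
i=3: min(r-i=1, Z[1]=0)=0; Z[3]=0
i=4: fresh scan; Z[4]=0
i=5: fresh scan; Z[5]=1 grow→box=[5,6)
i=6: fresh scan; Z[6]=1 grow→box=[6,7)
i=7: fresh scan; Z[7]=0
i=8: fresh scan; Z[8]=0
i=9: fresh scan; Z[9]=0
i=10: fresh scan; Z[10]=0
i=11: fresh scan; Z[11]=0
i=12: fresh scan; Z[12]=2 grow→box=[12,14)
i=13: min(r-i=1, Z[1]=0)=0; Z[13]=0
i=14: fresh scan; Z[14]=0
i=15: fresh scan; Z[15]=0
i=16: fresh scan; Z[16]=5 grow→box=[16,21)
i=17: min(r-i=4, Z[1]=0)=0; Z[17]=0
i=18: min(r-i=3, Z[2]=2)=2; Z[18]=2
i=19: min(r-i=2, Z[3]=0)=0; Z[19]=0
i=20: min(r-i=1, Z[4]=0)=0; Z[20]=0
i=21: fresh scan; Z[21]=0
i=22: fresh scan; Z[22]=0
i=23: fresh scan; Z[23]=0
i=24: fresh scan; Z[24]=0
i=25: fresh scan; Z[25]=0
i=26: fresh scan; Z[26]=1 grow→box=[26,27)
i=27: fresh scan; Z[27]=3 grow→box=[27,30)
i=28: min(r-i=2, Z[1]=0)=0; Z[28]=0
i=29: min(r-i=1, Z[2]=2)=1; Z[29]=1
i=30: fresh scan; Z[30]=2 grow→box=[30,32)
i=31: min(r-i=1, Z[1]=0)=0; Z[31]=0
i=32: fresh scan; Z[32]=0
i=33: fresh scan; Z[33]=0
i=34: fresh scan; Z[34]=0
i=35: fresh scan; Z[35]=0
i=36: fresh scan; Z[36]=0
i=37: fresh scan; Z[37]=1 grow→box=[37,38)
i=38: fresh scan; Z[38]=1 grow→box=[38,39)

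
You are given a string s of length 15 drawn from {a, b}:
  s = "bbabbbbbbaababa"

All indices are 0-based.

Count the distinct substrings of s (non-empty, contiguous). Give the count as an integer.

rank→(start, suffix):
  0 → (14, 'a')
  1 → (9, 'aababa')
  2 → (12, 'aba')
  3 → (10, 'ababa')
  4 → (2, 'abbbbbbaababa')
  5 → (13, 'ba')
  6 → (8, 'baababa')
  7 → (11, 'baba')
  8 → (1, 'babbbbbbaababa')
  9 → (7, 'bbaababa')
  10 → (0, 'bbabbbbbbaababa')
  11 → (6, 'bbbaababa')
  12 → (5, 'bbbbaababa')
  13 → (4, 'bbbbbaababa')
  14 → (3, 'bbbbbbaababa')

SA = [14, 9, 12, 10, 2, 13, 8, 11, 1, 7, 0, 6, 5, 4, 3]
[i] adj suffixes → lcp
  [1] 14/9 → 1 ('a')
  [2] 9/12 → 1 ('a')
  [3] 12/10 → 3 ('aba')
  [4] 10/2 → 2 ('ab')
  [5] 2/13 → 0 ('')
  [6] 13/8 → 2 ('ba')
  [7] 8/11 → 2 ('ba')
  [8] 11/1 → 3 ('bab')
  [9] 1/7 → 1 ('b')
  [10] 7/0 → 3 ('bba')
  [11] 0/6 → 2 ('bb')
  [12] 6/5 → 3 ('bbb')
  [13] 5/4 → 4 ('bbbb')
  [14] 4/3 → 5 ('bbbbb')

n(n+1)/2 = 15·16/2 = 120
Σ LCP = 0 + 1 + 1 + 3 + 2 + 0 + 2 + 2 + 3 + 1 + 3 + 2 + 3 + 4 + 5 = 32
distinct = 120 − 32 = 88

88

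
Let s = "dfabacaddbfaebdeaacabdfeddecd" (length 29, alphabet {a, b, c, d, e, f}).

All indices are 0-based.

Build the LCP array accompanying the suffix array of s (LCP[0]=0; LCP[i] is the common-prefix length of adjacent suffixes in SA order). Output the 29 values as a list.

[0, 1, 2, 1, 3, 1, 1, 0, 1, 2, 1, 0, 2, 1, 0, 1, 1, 2, 1, 2, 1, 2, 0, 1, 1, 1, 0, 2, 1]

sorted suffixes:
  #0 SA[0]=16  'aacabdfeddecd'
  #1 SA[1]=2  'abacaddbfaebdeaacabdfeddecd'
  #2 SA[2]=19  'abdfeddecd'
  #3 SA[3]=17  'acabdfeddecd'
  #4 SA[4]=4  'acaddbfaebdeaacabdfeddecd'
  #5 SA[5]=6  'addbfaebdeaacabdfeddecd'
  #6 SA[6]=11  'aebdeaacabdfeddecd'
  #7 SA[7]=3  'bacaddbfaebdeaacabdfeddecd'
  #8 SA[8]=13  'bdeaacabdfeddecd'
  #9 SA[9]=20  'bdfeddecd'
  #10 SA[10]=9  'bfaebdeaacabdfeddecd'
  #11 SA[11]=18  'cabdfeddecd'
  #12 SA[12]=5  'caddbfaebdeaacabdfeddecd'
  #13 SA[13]=27  'cd'
  #14 SA[14]=28  'd'
  #15 SA[15]=8  'dbfaebdeaacabdfeddecd'
  #16 SA[16]=7  'ddbfaebdeaacabdfeddecd'
  #17 SA[17]=24  'ddecd'
  #18 SA[18]=14  'deaacabdfeddecd'
  #19 SA[19]=25  'decd'
  #20 SA[20]=0  'dfabacaddbfaebdeaacabdfeddecd'
  #21 SA[21]=21  'dfeddecd'
  #22 SA[22]=15  'eaacabdfeddecd'
  #23 SA[23]=12  'ebdeaacabdfeddecd'
  #24 SA[24]=26  'ecd'
  #25 SA[25]=23  'eddecd'
  #26 SA[26]=1  'fabacaddbfaebdeaacabdfeddecd'
  #27 SA[27]=10  'faebdeaacabdfeddecd'
  #28 SA[28]=22  'feddecd'

SA = [16, 2, 19, 17, 4, 6, 11, 3, 13, 20, 9, 18, 5, 27, 28, 8, 7, 24, 14, 25, 0, 21, 15, 12, 26, 23, 1, 10, 22]
rank  pair      lcp
   1  s[16:],s[2:]  1  'a'
   2  s[2:],s[19:]  2  'ab'
   3  s[19:],s[17:]  1  'a'
   4  s[17:],s[4:]  3  'aca'
   5  s[4:],s[6:]  1  'a'
   6  s[6:],s[11:]  1  'a'
   7  s[11:],s[3:]  0  ''
   8  s[3:],s[13:]  1  'b'
   9  s[13:],s[20:]  2  'bd'
  10  s[20:],s[9:]  1  'b'
  11  s[9:],s[18:]  0  ''
  12  s[18:],s[5:]  2  'ca'
  13  s[5:],s[27:]  1  'c'
  14  s[27:],s[28:]  0  ''
  15  s[28:],s[8:]  1  'd'
  16  s[8:],s[7:]  1  'd'
  17  s[7:],s[24:]  2  'dd'
  18  s[24:],s[14:]  1  'd'
  19  s[14:],s[25:]  2  'de'
  20  s[25:],s[0:]  1  'd'
  21  s[0:],s[21:]  2  'df'
  22  s[21:],s[15:]  0  ''
  23  s[15:],s[12:]  1  'e'
  24  s[12:],s[26:]  1  'e'
  25  s[26:],s[23:]  1  'e'
  26  s[23:],s[1:]  0  ''
  27  s[1:],s[10:]  2  'fa'
  28  s[10:],s[22:]  1  'f'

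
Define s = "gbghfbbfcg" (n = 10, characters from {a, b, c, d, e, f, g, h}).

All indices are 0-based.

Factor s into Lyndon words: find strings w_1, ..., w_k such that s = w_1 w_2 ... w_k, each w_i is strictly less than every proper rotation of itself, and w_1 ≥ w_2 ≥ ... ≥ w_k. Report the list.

["g", "bghf", "bbfcg"]

emit factor 1: 'g' (i=0, period=1)
emit factor 2: 'bghf' (i=1, period=4)
emit factor 3: 'bbfcg' (i=5, period=5)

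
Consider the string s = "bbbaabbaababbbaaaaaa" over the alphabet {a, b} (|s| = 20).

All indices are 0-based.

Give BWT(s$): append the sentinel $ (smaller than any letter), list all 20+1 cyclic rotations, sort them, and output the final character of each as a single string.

rank  rotation               last
    0  $bbbaabbaababbbaaaaaa  a
    1  a$bbbaabbaababbbaaaaa  a
    2  aa$bbbaabbaababbbaaaa  a
    3  aaa$bbbaabbaababbbaaa  a
    4  aaaa$bbbaabbaababbbaa  a
    5  aaaaa$bbbaabbaababbba  a
    6  aaaaaa$bbbaabbaababbb  b
    7  aababbbaaaaaa$bbbaabb  b
    8  aabbaababbbaaaaaa$bbb  b
    9  ababbbaaaaaa$bbbaabba  a
   10  abbaababbbaaaaaa$bbba  a
   11  abbbaaaaaa$bbbaabbaab  b
   12  baaaaaa$bbbaabbaababb  b
   13  baababbbaaaaaa$bbbaab  b
   14  baabbaababbbaaaaaa$bb  b
   15  babbbaaaaaa$bbbaabbaa  a
   16  bbaaaaaa$bbbaabbaabab  b
   17  bbaababbbaaaaaa$bbbaa  a
   18  bbaabbaababbbaaaaaa$b  b
   19  bbbaaaaaa$bbbaabbaaba  a
   20  bbbaabbaababbbaaaaaa$  $

aaaaaabbbaabbbbababa$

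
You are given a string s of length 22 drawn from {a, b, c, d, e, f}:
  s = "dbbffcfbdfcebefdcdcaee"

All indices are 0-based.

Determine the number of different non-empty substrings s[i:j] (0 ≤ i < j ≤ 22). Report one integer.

235

sorted suffixes:
  #0 SA[0]=19  'aee'
  #1 SA[1]=1  'bbffcfbdfcebefdcdcaee'
  #2 SA[2]=7  'bdfcebefdcdcaee'
  #3 SA[3]=12  'befdcdcaee'
  #4 SA[4]=2  'bffcfbdfcebefdcdcaee'
  #5 SA[5]=18  'caee'
  #6 SA[6]=16  'cdcaee'
  #7 SA[7]=10  'cebefdcdcaee'
  #8 SA[8]=5  'cfbdfcebefdcdcaee'
  #9 SA[9]=0  'dbbffcfbdfcebefdcdcaee'
  #10 SA[10]=17  'dcaee'
  #11 SA[11]=15  'dcdcaee'
  #12 SA[12]=8  'dfcebefdcdcaee'
  #13 SA[13]=21  'e'
  #14 SA[14]=11  'ebefdcdcaee'
  #15 SA[15]=20  'ee'
  #16 SA[16]=13  'efdcdcaee'
  #17 SA[17]=6  'fbdfcebefdcdcaee'
  #18 SA[18]=9  'fcebefdcdcaee'
  #19 SA[19]=4  'fcfbdfcebefdcdcaee'
  #20 SA[20]=14  'fdcdcaee'
  #21 SA[21]=3  'ffcfbdfcebefdcdcaee'

SA = [19, 1, 7, 12, 2, 18, 16, 10, 5, 0, 17, 15, 8, 21, 11, 20, 13, 6, 9, 4, 14, 3]
i: (SA[i-1],SA[i]) lcp shared
  1: (19,1) 0 ''
  2: (1,7) 1 'b'
  3: (7,12) 1 'b'
  4: (12,2) 1 'b'
  5: (2,18) 0 ''
  6: (18,16) 1 'c'
  7: (16,10) 1 'c'
  8: (10,5) 1 'c'
  9: (5,0) 0 ''
  10: (0,17) 1 'd'
  11: (17,15) 2 'dc'
  12: (15,8) 1 'd'
  13: (8,21) 0 ''
  14: (21,11) 1 'e'
  15: (11,20) 1 'e'
  16: (20,13) 1 'e'
  17: (13,6) 0 ''
  18: (6,9) 1 'f'
  19: (9,4) 2 'fc'
  20: (4,14) 1 'f'
  21: (14,3) 1 'f'

n(n+1)/2 = 22·23/2 = 253
Σ LCP = 0 + 0 + 1 + 1 + 1 + 0 + 1 + 1 + 1 + 0 + 1 + 2 + 1 + 0 + 1 + 1 + 1 + 0 + 1 + 2 + 1 + 1 = 18
distinct = 253 − 18 = 235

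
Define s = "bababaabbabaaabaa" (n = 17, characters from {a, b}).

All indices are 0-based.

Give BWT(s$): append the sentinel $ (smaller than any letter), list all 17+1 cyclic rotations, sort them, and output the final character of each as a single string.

rank  rotation            last
    0  $bababaabbabaaabaa  a
    1  a$bababaabbabaaaba  a
    2  aa$bababaabbabaaab  b
    3  aaabaa$bababaabbab  b
    4  aabaa$bababaabbaba  a
    5  aabbabaaabaa$babab  b
    6  abaa$bababaabbabaa  a
    7  abaaabaa$bababaabb  b
    8  abaabbabaaabaa$bab  b
    9  ababaabbabaaabaa$b  b
   10  abbabaaabaa$bababa  a
   11  baa$bababaabbabaaa  a
   12  baaabaa$bababaabba  a
   13  baabbabaaabaa$baba  a
   14  babaaabaa$bababaab  b
   15  babaabbabaaabaa$ba  a
   16  bababaabbabaaabaa$  $
   17  bbabaaabaa$bababaa  a

aabbababbbaaaaba$a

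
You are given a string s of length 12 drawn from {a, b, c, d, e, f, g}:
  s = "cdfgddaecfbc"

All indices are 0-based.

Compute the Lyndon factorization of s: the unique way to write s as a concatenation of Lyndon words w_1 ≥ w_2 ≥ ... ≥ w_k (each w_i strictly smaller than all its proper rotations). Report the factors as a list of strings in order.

["cdfgdd", "aecfbc"]

emit factor 1: 'cdfgdd' (i=0, period=6)
emit factor 2: 'aecfbc' (i=6, period=6)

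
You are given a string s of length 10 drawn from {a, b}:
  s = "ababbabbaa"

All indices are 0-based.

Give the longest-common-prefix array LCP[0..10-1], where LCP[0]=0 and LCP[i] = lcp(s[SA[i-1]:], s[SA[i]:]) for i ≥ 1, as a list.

[0, 1, 1, 2, 4, 0, 2, 5, 1, 3]

sorted suffixes:
  #0 SA[0]=9  'a'
  #1 SA[1]=8  'aa'
  #2 SA[2]=0  'ababbabbaa'
  #3 SA[3]=5  'abbaa'
  #4 SA[4]=2  'abbabbaa'
  #5 SA[5]=7  'baa'
  #6 SA[6]=4  'babbaa'
  #7 SA[7]=1  'babbabbaa'
  #8 SA[8]=6  'bbaa'
  #9 SA[9]=3  'bbabbaa'

SA = [9, 8, 0, 5, 2, 7, 4, 1, 6, 3]
i: (SA[i-1],SA[i]) lcp shared
  1: (9,8) 1 'a'
  2: (8,0) 1 'a'
  3: (0,5) 2 'ab'
  4: (5,2) 4 'abba'
  5: (2,7) 0 ''
  6: (7,4) 2 'ba'
  7: (4,1) 5 'babba'
  8: (1,6) 1 'b'
  9: (6,3) 3 'bba'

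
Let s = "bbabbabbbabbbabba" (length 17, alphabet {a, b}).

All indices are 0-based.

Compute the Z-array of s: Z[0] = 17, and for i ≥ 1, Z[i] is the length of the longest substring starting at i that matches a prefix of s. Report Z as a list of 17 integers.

[17, 1, 0, 5, 1, 0, 2, 5, 1, 0, 2, 6, 1, 0, 3, 1, 0]

Z[0]=17
i=1: fresh scan; Z[1]=1 extend→box=[1,2)
i=2: fresh scan; Z[2]=0
i=3: fresh scan; Z[3]=5 extend→box=[3,8)
i=4: min(r-i=4, Z[1]=1)=1; Z[4]=1
i=5: min(r-i=3, Z[2]=0)=0; Z[5]=0
i=6: min(r-i=2, Z[3]=5)=2; Z[6]=2
i=7: min(r-i=1, Z[4]=1)=1; Z[7]=5 extend→box=[7,12)
i=8: min(r-i=4, Z[1]=1)=1; Z[8]=1
i=9: min(r-i=3, Z[2]=0)=0; Z[9]=0
i=10: min(r-i=2, Z[3]=5)=2; Z[10]=2
i=11: min(r-i=1, Z[4]=1)=1; Z[11]=6 extend→box=[11,17)
i=12: min(r-i=5, Z[1]=1)=1; Z[12]=1
i=13: min(r-i=4, Z[2]=0)=0; Z[13]=0
i=14: min(r-i=3, Z[3]=5)=3; Z[14]=3
i=15: min(r-i=2, Z[4]=1)=1; Z[15]=1
i=16: min(r-i=1, Z[5]=0)=0; Z[16]=0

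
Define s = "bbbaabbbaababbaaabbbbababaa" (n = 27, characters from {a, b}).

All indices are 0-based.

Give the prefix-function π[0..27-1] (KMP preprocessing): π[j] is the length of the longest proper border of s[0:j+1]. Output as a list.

[0, 1, 2, 0, 0, 1, 2, 3, 4, 5, 6, 0, 1, 2, 0, 0, 0, 1, 2, 3, 3, 4, 1, 0, 1, 0, 0]

π[0] = 0
j=1 s[j]='b': π[1]=1 (border 'b')
j=2 s[j]='b': π[2]=2 (border 'bb')
j=3 s[j]='a': k: 2→1→0; π[3]=0 (border '')
j=4 s[j]='a': π[4]=0 (border '')
j=5 s[j]='b': π[5]=1 (border 'b')
j=6 s[j]='b': π[6]=2 (border 'bb')
j=7 s[j]='b': π[7]=3 (border 'bbb')
j=8 s[j]='a': π[8]=4 (border 'bbba')
j=9 s[j]='a': π[9]=5 (border 'bbbaa')
j=10 s[j]='b': π[10]=6 (border 'bbbaab')
j=11 s[j]='a': k: 6→1→0; π[11]=0 (border '')
j=12 s[j]='b': π[12]=1 (border 'b')
j=13 s[j]='b': π[13]=2 (border 'bb')
j=14 s[j]='a': k: 2→1→0; π[14]=0 (border '')
j=15 s[j]='a': π[15]=0 (border '')
j=16 s[j]='a': π[16]=0 (border '')
j=17 s[j]='b': π[17]=1 (border 'b')
j=18 s[j]='b': π[18]=2 (border 'bb')
j=19 s[j]='b': π[19]=3 (border 'bbb')
j=20 s[j]='b': k: 3→2; π[20]=3 (border 'bbb')
j=21 s[j]='a': π[21]=4 (border 'bbba')
j=22 s[j]='b': k: 4→0; π[22]=1 (border 'b')
j=23 s[j]='a': k: 1→0; π[23]=0 (border '')
j=24 s[j]='b': π[24]=1 (border 'b')
j=25 s[j]='a': k: 1→0; π[25]=0 (border '')
j=26 s[j]='a': π[26]=0 (border '')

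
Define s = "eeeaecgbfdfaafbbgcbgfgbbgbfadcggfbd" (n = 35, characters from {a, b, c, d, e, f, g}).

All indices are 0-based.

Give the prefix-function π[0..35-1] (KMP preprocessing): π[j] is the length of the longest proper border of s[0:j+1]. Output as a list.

π[0] = 0
j=1 s[j]='e': π[1]=1 (border 'e')
j=2 s[j]='e': π[2]=2 (border 'ee')
j=3 s[j]='a': k: 2→1→0; π[3]=0 (border '')
j=4 s[j]='e': π[4]=1 (border 'e')
j=5 s[j]='c': k: 1→0; π[5]=0 (border '')
j=6 s[j]='g': π[6]=0 (border '')
j=7 s[j]='b': π[7]=0 (border '')
j=8 s[j]='f': π[8]=0 (border '')
j=9 s[j]='d': π[9]=0 (border '')
j=10 s[j]='f': π[10]=0 (border '')
j=11 s[j]='a': π[11]=0 (border '')
j=12 s[j]='a': π[12]=0 (border '')
j=13 s[j]='f': π[13]=0 (border '')
j=14 s[j]='b': π[14]=0 (border '')
j=15 s[j]='b': π[15]=0 (border '')
j=16 s[j]='g': π[16]=0 (border '')
j=17 s[j]='c': π[17]=0 (border '')
j=18 s[j]='b': π[18]=0 (border '')
j=19 s[j]='g': π[19]=0 (border '')
j=20 s[j]='f': π[20]=0 (border '')
j=21 s[j]='g': π[21]=0 (border '')
j=22 s[j]='b': π[22]=0 (border '')
j=23 s[j]='b': π[23]=0 (border '')
j=24 s[j]='g': π[24]=0 (border '')
j=25 s[j]='b': π[25]=0 (border '')
j=26 s[j]='f': π[26]=0 (border '')
j=27 s[j]='a': π[27]=0 (border '')
j=28 s[j]='d': π[28]=0 (border '')
j=29 s[j]='c': π[29]=0 (border '')
j=30 s[j]='g': π[30]=0 (border '')
j=31 s[j]='g': π[31]=0 (border '')
j=32 s[j]='f': π[32]=0 (border '')
j=33 s[j]='b': π[33]=0 (border '')
j=34 s[j]='d': π[34]=0 (border '')

[0, 1, 2, 0, 1, 0, 0, 0, 0, 0, 0, 0, 0, 0, 0, 0, 0, 0, 0, 0, 0, 0, 0, 0, 0, 0, 0, 0, 0, 0, 0, 0, 0, 0, 0]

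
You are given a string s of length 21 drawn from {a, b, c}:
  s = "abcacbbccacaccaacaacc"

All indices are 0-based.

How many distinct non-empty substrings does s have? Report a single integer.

rank→(start, suffix):
  0 → (14, 'aacaacc')
  1 → (17, 'aacc')
  2 → (0, 'abcacbbccacaccaacaacc')
  3 → (15, 'acaacc')
  4 → (9, 'acaccaacaacc')
  5 → (3, 'acbbccacaccaacaacc')
  6 → (18, 'acc')
  7 → (11, 'accaacaacc')
  8 → (5, 'bbccacaccaacaacc')
  9 → (1, 'bcacbbccacaccaacaacc')
  10 → (6, 'bccacaccaacaacc')
  11 → (20, 'c')
  12 → (13, 'caacaacc')
  13 → (16, 'caacc')
  14 → (8, 'cacaccaacaacc')
  15 → (2, 'cacbbccacaccaacaacc')
  16 → (10, 'caccaacaacc')
  17 → (4, 'cbbccacaccaacaacc')
  18 → (19, 'cc')
  19 → (12, 'ccaacaacc')
  20 → (7, 'ccacaccaacaacc')

SA = [14, 17, 0, 15, 9, 3, 18, 11, 5, 1, 6, 20, 13, 16, 8, 2, 10, 4, 19, 12, 7]
[i] adj suffixes → lcp
  [1] 14/17 → 3 ('aac')
  [2] 17/0 → 1 ('a')
  [3] 0/15 → 1 ('a')
  [4] 15/9 → 3 ('aca')
  [5] 9/3 → 2 ('ac')
  [6] 3/18 → 2 ('ac')
  [7] 18/11 → 3 ('acc')
  [8] 11/5 → 0 ('')
  [9] 5/1 → 1 ('b')
  [10] 1/6 → 2 ('bc')
  [11] 6/20 → 0 ('')
  [12] 20/13 → 1 ('c')
  [13] 13/16 → 4 ('caac')
  [14] 16/8 → 2 ('ca')
  [15] 8/2 → 3 ('cac')
  [16] 2/10 → 3 ('cac')
  [17] 10/4 → 1 ('c')
  [18] 4/19 → 1 ('c')
  [19] 19/12 → 2 ('cc')
  [20] 12/7 → 3 ('cca')

n(n+1)/2 = 21·22/2 = 231
Σ LCP = 0 + 3 + 1 + 1 + 3 + 2 + 2 + 3 + 0 + 1 + 2 + 0 + 1 + 4 + 2 + 3 + 3 + 1 + 1 + 2 + 3 = 38
distinct = 231 − 38 = 193

193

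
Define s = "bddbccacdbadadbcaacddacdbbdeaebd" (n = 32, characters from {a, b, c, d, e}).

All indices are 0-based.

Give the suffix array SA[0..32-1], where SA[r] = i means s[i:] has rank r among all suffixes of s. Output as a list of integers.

sorted suffixes:
  #0 SA[0]=16  'aacddacdbbdeaebd'
  #1 SA[1]=6  'acdbadadbcaacddacdbbdeaebd'
  #2 SA[2]=21  'acdbbdeaebd'
  #3 SA[3]=17  'acddacdbbdeaebd'
  #4 SA[4]=10  'adadbcaacddacdbbdeaebd'
  #5 SA[5]=12  'adbcaacddacdbbdeaebd'
  #6 SA[6]=28  'aebd'
  #7 SA[7]=9  'badadbcaacddacdbbdeaebd'
  #8 SA[8]=24  'bbdeaebd'
  #9 SA[9]=14  'bcaacddacdbbdeaebd'
  #10 SA[10]=3  'bccacdbadadbcaacddacdbbdeaebd'
  #11 SA[11]=30  'bd'
  #12 SA[12]=0  'bddbccacdbadadbcaacddacdbbdeaebd'
  #13 SA[13]=25  'bdeaebd'
  #14 SA[14]=15  'caacddacdbbdeaebd'
  #15 SA[15]=5  'cacdbadadbcaacddacdbbdeaebd'
  #16 SA[16]=4  'ccacdbadadbcaacddacdbbdeaebd'
  #17 SA[17]=7  'cdbadadbcaacddacdbbdeaebd'
  #18 SA[18]=22  'cdbbdeaebd'
  #19 SA[19]=18  'cddacdbbdeaebd'
  #20 SA[20]=31  'd'
  #21 SA[21]=20  'dacdbbdeaebd'
  #22 SA[22]=11  'dadbcaacddacdbbdeaebd'
  #23 SA[23]=8  'dbadadbcaacddacdbbdeaebd'
  #24 SA[24]=23  'dbbdeaebd'
  #25 SA[25]=13  'dbcaacddacdbbdeaebd'
  #26 SA[26]=2  'dbccacdbadadbcaacddacdbbdeaebd'
  #27 SA[27]=19  'ddacdbbdeaebd'
  #28 SA[28]=1  'ddbccacdbadadbcaacddacdbbdeaebd'
  #29 SA[29]=26  'deaebd'
  #30 SA[30]=27  'eaebd'
  #31 SA[31]=29  'ebd'

[16, 6, 21, 17, 10, 12, 28, 9, 24, 14, 3, 30, 0, 25, 15, 5, 4, 7, 22, 18, 31, 20, 11, 8, 23, 13, 2, 19, 1, 26, 27, 29]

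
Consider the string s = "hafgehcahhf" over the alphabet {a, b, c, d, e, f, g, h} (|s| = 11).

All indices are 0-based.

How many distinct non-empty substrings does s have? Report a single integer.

61

sorted suffixes:
  #0 SA[0]=1  'afgehcahhf'
  #1 SA[1]=7  'ahhf'
  #2 SA[2]=6  'cahhf'
  #3 SA[3]=4  'ehcahhf'
  #4 SA[4]=10  'f'
  #5 SA[5]=2  'fgehcahhf'
  #6 SA[6]=3  'gehcahhf'
  #7 SA[7]=0  'hafgehcahhf'
  #8 SA[8]=5  'hcahhf'
  #9 SA[9]=9  'hf'
  #10 SA[10]=8  'hhf'

SA = [1, 7, 6, 4, 10, 2, 3, 0, 5, 9, 8]
i: (SA[i-1],SA[i]) lcp shared
  1: (1,7) 1 'a'
  2: (7,6) 0 ''
  3: (6,4) 0 ''
  4: (4,10) 0 ''
  5: (10,2) 1 'f'
  6: (2,3) 0 ''
  7: (3,0) 0 ''
  8: (0,5) 1 'h'
  9: (5,9) 1 'h'
  10: (9,8) 1 'h'

n(n+1)/2 = 11·12/2 = 66
Σ LCP = 0 + 1 + 0 + 0 + 0 + 1 + 0 + 0 + 1 + 1 + 1 = 5
distinct = 66 − 5 = 61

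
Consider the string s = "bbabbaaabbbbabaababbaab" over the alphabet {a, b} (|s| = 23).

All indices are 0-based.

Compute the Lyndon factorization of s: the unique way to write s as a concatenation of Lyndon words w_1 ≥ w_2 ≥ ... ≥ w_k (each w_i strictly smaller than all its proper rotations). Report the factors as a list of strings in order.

emit factor 1: 'b' (i=0, period=1)
emit factor 2: 'b' (i=1, period=1)
emit factor 3: 'abb' (i=2, period=3)
emit factor 4: 'aaabbbbabaababbaab' (i=5, period=18)

["b", "b", "abb", "aaabbbbabaababbaab"]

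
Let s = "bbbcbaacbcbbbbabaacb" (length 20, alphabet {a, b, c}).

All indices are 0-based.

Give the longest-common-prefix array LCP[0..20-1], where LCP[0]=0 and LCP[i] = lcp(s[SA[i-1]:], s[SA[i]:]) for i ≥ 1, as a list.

[0, 4, 1, 1, 3, 0, 1, 5, 2, 1, 2, 3, 3, 2, 1, 3, 0, 2, 2, 2]

rank | idx | suffix
   0 |  16 | aacb
   1 |   5 | aacbcbbbbabaacb
   2 |  14 | abaacb
   3 |  17 | acb
   4 |   6 | acbcbbbbabaacb
   5 |  19 | b
   6 |  15 | baacb
   7 |   4 | baacbcbbbbabaacb
   8 |  13 | babaacb
   9 |  12 | bbabaacb
  10 |  11 | bbbabaacb
  11 |  10 | bbbbabaacb
  12 |   0 | bbbcbaacbcbbbbabaacb
  13 |   1 | bbcbaacbcbbbbabaacb
  14 |   2 | bcbaacbcbbbbabaacb
  15 |   8 | bcbbbbabaacb
  16 |  18 | cb
  17 |   3 | cbaacbcbbbbabaacb
  18 |   9 | cbbbbabaacb
  19 |   7 | cbcbbbbabaacb

SA = [16, 5, 14, 17, 6, 19, 15, 4, 13, 12, 11, 10, 0, 1, 2, 8, 18, 3, 9, 7]
rank  pair      lcp
   1  s[16:],s[5:]  4  'aacb'
   2  s[5:],s[14:]  1  'a'
   3  s[14:],s[17:]  1  'a'
   4  s[17:],s[6:]  3  'acb'
   5  s[6:],s[19:]  0  ''
   6  s[19:],s[15:]  1  'b'
   7  s[15:],s[4:]  5  'baacb'
   8  s[4:],s[13:]  2  'ba'
   9  s[13:],s[12:]  1  'b'
  10  s[12:],s[11:]  2  'bb'
  11  s[11:],s[10:]  3  'bbb'
  12  s[10:],s[0:]  3  'bbb'
  13  s[0:],s[1:]  2  'bb'
  14  s[1:],s[2:]  1  'b'
  15  s[2:],s[8:]  3  'bcb'
  16  s[8:],s[18:]  0  ''
  17  s[18:],s[3:]  2  'cb'
  18  s[3:],s[9:]  2  'cb'
  19  s[9:],s[7:]  2  'cb'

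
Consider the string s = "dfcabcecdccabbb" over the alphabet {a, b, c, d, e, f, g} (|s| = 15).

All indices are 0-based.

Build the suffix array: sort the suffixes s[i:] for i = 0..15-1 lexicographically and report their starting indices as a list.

sorted suffixes:
  #0 SA[0]=11  'abbb'
  #1 SA[1]=3  'abcecdccabbb'
  #2 SA[2]=14  'b'
  #3 SA[3]=13  'bb'
  #4 SA[4]=12  'bbb'
  #5 SA[5]=4  'bcecdccabbb'
  #6 SA[6]=10  'cabbb'
  #7 SA[7]=2  'cabcecdccabbb'
  #8 SA[8]=9  'ccabbb'
  #9 SA[9]=7  'cdccabbb'
  #10 SA[10]=5  'cecdccabbb'
  #11 SA[11]=8  'dccabbb'
  #12 SA[12]=0  'dfcabcecdccabbb'
  #13 SA[13]=6  'ecdccabbb'
  #14 SA[14]=1  'fcabcecdccabbb'

[11, 3, 14, 13, 12, 4, 10, 2, 9, 7, 5, 8, 0, 6, 1]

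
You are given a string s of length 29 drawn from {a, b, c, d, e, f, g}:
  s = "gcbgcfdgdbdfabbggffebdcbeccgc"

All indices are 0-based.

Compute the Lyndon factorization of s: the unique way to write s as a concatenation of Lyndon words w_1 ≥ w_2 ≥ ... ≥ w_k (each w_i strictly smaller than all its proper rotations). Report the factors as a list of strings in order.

["g", "c", "bgcfdgd", "bdf", "abbggffebdcbeccgc"]

emit factor 1: 'g' (i=0, period=1)
emit factor 2: 'c' (i=1, period=1)
emit factor 3: 'bgcfdgd' (i=2, period=7)
emit factor 4: 'bdf' (i=9, period=3)
emit factor 5: 'abbggffebdcbeccgc' (i=12, period=17)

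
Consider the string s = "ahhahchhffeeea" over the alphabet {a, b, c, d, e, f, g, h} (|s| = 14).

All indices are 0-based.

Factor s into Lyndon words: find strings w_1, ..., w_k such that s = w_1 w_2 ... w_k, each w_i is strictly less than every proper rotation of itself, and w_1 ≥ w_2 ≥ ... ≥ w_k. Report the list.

["ahh", "ahchhffeee", "a"]

emit factor 1: 'ahh' (i=0, period=3)
emit factor 2: 'ahchhffeee' (i=3, period=10)
emit factor 3: 'a' (i=13, period=1)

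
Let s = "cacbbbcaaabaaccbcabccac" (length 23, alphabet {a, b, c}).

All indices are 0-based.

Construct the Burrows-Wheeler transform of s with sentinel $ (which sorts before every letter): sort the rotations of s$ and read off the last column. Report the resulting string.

rank  rotation                  last
    0  $cacbbbcaaabaaccbcabccac  c
    1  aaabaaccbcabccac$cacbbbc  c
    2  aabaaccbcabccac$cacbbbca  a
    3  aaccbcabccac$cacbbbcaaab  b
    4  abaaccbcabccac$cacbbbcaa  a
    5  abccac$cacbbbcaaabaaccbc  c
    6  ac$cacbbbcaaabaaccbcabcc  c
    7  acbbbcaaabaaccbcabccac$c  c
    8  accbcabccac$cacbbbcaaaba  a
    9  baaccbcabccac$cacbbbcaaa  a
   10  bbbcaaabaaccbcabccac$cac  c
   11  bbcaaabaaccbcabccac$cacb  b
   12  bcaaabaaccbcabccac$cacbb  b
   13  bcabccac$cacbbbcaaabaacc  c
   14  bccac$cacbbbcaaabaaccbca  a
   15  c$cacbbbcaaabaaccbcabcca  a
   16  caaabaaccbcabccac$cacbbb  b
   17  cabccac$cacbbbcaaabaaccb  b
   18  cac$cacbbbcaaabaaccbcabc  c
   19  cacbbbcaaabaaccbcabccac$  $
   20  cbbbcaaabaaccbcabccac$ca  a
   21  cbcabccac$cacbbbcaaabaac  c
   22  ccac$cacbbbcaaabaaccbcab  b
   23  ccbcabccac$cacbbbcaaabaa  a

ccabacccaacbbcaabbc$acba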